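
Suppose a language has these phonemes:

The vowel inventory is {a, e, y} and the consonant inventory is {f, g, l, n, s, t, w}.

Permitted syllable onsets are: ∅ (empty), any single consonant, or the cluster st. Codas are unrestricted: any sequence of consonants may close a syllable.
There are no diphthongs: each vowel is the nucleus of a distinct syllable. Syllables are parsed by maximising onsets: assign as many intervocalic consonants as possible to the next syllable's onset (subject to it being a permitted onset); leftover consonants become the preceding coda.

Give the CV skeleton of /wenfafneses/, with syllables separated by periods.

The vowels are e, a, e, e — 4 nuclei, so 4 syllables.
V1 /e/ – V2 /a/: /nf/ — longest licit onset from the right is /f/, leaving /n/ as coda.
V2 /a/ – V3 /e/: cluster /fn/ — the longest permitted-onset suffix is /n/; onset = /n/, preceding coda = /f/.
V3 /e/ – V4 /e/: /s/ is a single consonant, so it becomes the next onset.
Syllabification: wen.faf.ne.ses.
Mapping each syllable to C/V: /wen/ → CVC, /faf/ → CVC, /ne/ → CV, /ses/ → CVC.

CVC.CVC.CV.CVC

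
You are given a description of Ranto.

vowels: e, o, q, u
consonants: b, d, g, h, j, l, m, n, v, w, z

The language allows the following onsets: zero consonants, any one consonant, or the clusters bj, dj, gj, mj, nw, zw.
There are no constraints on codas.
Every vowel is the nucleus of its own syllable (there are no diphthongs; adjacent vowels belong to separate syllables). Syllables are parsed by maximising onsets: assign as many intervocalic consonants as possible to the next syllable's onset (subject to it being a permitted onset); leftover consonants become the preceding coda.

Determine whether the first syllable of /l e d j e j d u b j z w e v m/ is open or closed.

The vowels are e, e, u, e — 4 nuclei, so 4 syllables.
Between /e/ (V1) and /e/ (V2): /dj/ — entire cluster is a permitted onset → onset /dj/, coda ∅.
Between /e/ (V2) and /u/ (V3): cluster /jd/ — the longest permitted-onset suffix is /d/; onset = /d/, preceding coda = /j/.
Between /u/ (V3) and /e/ (V4): /bjzw/ — longest licit onset from the right is /zw/, leaving /bj/ as coda.
Putting it together: le.djej.dubj.zwevm.
Syllable 1 is /le/; it ends in its nucleus with no coda, so it is open.

open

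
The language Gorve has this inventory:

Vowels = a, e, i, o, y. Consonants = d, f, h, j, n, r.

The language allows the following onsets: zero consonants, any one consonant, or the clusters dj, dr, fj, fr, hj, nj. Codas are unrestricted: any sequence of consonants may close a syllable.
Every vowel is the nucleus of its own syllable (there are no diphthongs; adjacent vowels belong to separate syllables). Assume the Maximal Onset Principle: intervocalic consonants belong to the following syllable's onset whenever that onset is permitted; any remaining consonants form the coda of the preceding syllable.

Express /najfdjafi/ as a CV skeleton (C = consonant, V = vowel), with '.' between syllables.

Nuclei (vowels): a, a, i → 3 syllables.
Between /a/ (V1) and /a/ (V2): /jfdj/; trying suffixes from longest down, /dj/ is the first permitted one, so coda /jf/ | onset /dj/.
Between /a/ (V2) and /i/ (V3): /f/ is a single consonant, so it becomes the next onset.
Result: najf.dja.fi.
Mapping each syllable to C/V: /najf/ → CVCC, /dja/ → CCV, /fi/ → CV.

CVCC.CCV.CV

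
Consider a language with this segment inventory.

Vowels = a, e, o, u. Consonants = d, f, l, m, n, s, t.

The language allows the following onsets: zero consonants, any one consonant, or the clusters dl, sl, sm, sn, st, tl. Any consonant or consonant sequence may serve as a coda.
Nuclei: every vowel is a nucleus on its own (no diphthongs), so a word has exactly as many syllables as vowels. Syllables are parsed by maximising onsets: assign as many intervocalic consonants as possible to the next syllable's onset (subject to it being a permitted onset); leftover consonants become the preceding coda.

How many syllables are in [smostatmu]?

3

Vowels present: o, a, u; each is a nucleus, giving 3 syllables.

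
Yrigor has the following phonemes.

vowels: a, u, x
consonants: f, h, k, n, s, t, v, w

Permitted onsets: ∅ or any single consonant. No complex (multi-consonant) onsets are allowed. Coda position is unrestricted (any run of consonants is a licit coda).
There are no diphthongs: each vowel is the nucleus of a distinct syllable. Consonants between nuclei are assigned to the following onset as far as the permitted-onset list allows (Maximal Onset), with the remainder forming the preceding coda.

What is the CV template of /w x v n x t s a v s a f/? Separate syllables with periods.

CVC.CVC.CVC.CVC

Nuclei (vowels): x, x, a, a → 4 syllables.
V1 /x/ – V2 /x/: /vn/; trying suffixes from longest down, /n/ is the first permitted one, so coda /v/ | onset /n/.
V2 /x/ – V3 /a/: /ts/ — longest licit onset from the right is /s/, leaving /t/ as coda.
V3 /a/ – V4 /a/: /vs/ — longest licit onset from the right is /s/, leaving /v/ as coda.
So the parse is wxv.nxt.sav.saf.
Mapping each syllable to C/V: /wxv/ → CVC, /nxt/ → CVC, /sav/ → CVC, /saf/ → CVC.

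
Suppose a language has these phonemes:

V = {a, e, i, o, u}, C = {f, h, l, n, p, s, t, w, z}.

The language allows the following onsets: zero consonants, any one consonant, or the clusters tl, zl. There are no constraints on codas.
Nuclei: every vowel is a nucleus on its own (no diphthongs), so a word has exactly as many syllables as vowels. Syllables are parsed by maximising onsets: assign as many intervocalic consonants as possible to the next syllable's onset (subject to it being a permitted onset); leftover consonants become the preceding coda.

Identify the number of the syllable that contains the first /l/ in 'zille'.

1

The vowels are i, e — 2 nuclei, so 2 syllables.
Between /i/ (V1) and /e/ (V2): /ll/ splits as /l/ + /l/ (/l/ is the longest suffix that is a licit onset).
Result: zil.le.
The first /l/ is in the coda of syllable 1 (/zil/).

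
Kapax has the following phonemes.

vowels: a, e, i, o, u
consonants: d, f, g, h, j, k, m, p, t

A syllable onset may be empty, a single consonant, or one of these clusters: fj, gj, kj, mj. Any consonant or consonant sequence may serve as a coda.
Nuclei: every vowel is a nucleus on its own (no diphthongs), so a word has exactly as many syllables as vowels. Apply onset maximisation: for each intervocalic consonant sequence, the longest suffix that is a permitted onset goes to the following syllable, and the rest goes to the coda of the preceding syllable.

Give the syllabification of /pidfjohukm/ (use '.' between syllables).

pid.fjo.hukm

Nuclei (vowels): i, o, u → 3 syllables.
σ1/σ2 boundary: /dfj/; trying suffixes from longest down, /fj/ is the first permitted one, so coda /d/ | onset /fj/.
σ2/σ3 boundary: /h/ → onset of the next syllable (single consonants are always licit onsets).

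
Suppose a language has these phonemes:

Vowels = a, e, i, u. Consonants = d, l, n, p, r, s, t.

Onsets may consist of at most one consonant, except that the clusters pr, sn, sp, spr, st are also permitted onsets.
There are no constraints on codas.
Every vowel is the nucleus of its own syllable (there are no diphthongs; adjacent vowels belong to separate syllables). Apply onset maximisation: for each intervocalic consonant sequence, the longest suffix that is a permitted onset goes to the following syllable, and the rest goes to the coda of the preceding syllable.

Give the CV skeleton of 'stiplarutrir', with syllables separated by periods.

CCVC.CV.CVC.CVC

The vowels are i, a, u, i — 4 nuclei, so 4 syllables.
σ1/σ2 boundary: /pl/ splits as /p/ + /l/ (/l/ is the longest suffix that is a licit onset).
σ2/σ3 boundary: /r/ is a single consonant, so it becomes the next onset.
σ3/σ4 boundary: /tr/; trying suffixes from longest down, /r/ is the first permitted one, so coda /t/ | onset /r/.
Syllabification: stip.la.rut.rir.
Mapping each syllable to C/V: /stip/ → CCVC, /la/ → CV, /rut/ → CVC, /rir/ → CVC.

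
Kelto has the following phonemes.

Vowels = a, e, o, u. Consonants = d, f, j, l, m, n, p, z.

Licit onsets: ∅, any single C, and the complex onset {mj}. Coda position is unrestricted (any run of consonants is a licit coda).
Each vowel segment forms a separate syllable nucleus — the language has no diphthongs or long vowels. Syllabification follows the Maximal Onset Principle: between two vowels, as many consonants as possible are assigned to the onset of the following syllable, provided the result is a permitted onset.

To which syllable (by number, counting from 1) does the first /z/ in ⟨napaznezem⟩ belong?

Nuclei (vowels): a, a, e, e → 4 syllables.
Between /a/ (V1) and /a/ (V2): /p/ is a single consonant, so it becomes the next onset.
Between /a/ (V2) and /e/ (V3): /zn/ — longest licit onset from the right is /n/, leaving /z/ as coda.
Between /e/ (V3) and /e/ (V4): /z/ → onset of the next syllable (single consonants are always licit onsets).
Syllabification: na.paz.ne.zem.
The first /z/ is in the coda of syllable 2 (/paz/).

2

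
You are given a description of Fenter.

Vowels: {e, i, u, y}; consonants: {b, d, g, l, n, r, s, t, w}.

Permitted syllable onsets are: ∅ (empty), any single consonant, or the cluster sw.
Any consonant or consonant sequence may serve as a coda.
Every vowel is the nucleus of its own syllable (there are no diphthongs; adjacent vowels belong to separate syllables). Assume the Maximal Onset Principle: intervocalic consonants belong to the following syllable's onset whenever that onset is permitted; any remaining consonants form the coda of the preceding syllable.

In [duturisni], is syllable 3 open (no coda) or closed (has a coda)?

Nuclei (vowels): u, u, i, i → 4 syllables.
Between /u/ (V1) and /u/ (V2): /t/ is a single consonant, so it becomes the next onset.
Between /u/ (V2) and /i/ (V3): just /r/ — single C goes to the following onset.
Between /i/ (V3) and /i/ (V4): /sn/ — longest licit onset from the right is /n/, leaving /s/ as coda.
Putting it together: du.tu.ris.ni.
Syllable 3 is /ris/ with coda /s/, so it is closed.

closed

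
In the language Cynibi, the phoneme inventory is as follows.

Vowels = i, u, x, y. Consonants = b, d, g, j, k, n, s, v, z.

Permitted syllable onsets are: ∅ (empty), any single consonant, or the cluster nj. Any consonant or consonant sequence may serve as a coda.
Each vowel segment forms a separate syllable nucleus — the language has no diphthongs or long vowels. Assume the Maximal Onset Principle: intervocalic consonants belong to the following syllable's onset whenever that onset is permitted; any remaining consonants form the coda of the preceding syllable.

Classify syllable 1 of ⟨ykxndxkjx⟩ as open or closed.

open

The vowels are y, x, x, x — 4 nuclei, so 4 syllables.
/y…x/ gap (V1→V2): just /k/ — single C goes to the following onset.
/x…x/ gap (V2→V3): /nd/; trying suffixes from longest down, /d/ is the first permitted one, so coda /n/ | onset /d/.
/x…x/ gap (V3→V4): cluster /kj/ — the longest permitted-onset suffix is /j/; onset = /j/, preceding coda = /k/.
Result: y.kxn.dxk.jx.
Syllable 1 is /y/; it ends in its nucleus with no coda, so it is open.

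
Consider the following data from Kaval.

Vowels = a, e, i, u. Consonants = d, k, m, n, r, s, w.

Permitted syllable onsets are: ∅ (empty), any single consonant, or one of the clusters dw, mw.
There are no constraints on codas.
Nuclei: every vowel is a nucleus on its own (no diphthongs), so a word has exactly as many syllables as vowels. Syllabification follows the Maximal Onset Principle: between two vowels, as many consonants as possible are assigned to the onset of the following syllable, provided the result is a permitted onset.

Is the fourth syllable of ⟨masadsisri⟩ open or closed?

open

Nuclei (vowels): a, a, i, i → 4 syllables.
/a…a/ gap (V1→V2): just /s/ — single C goes to the following onset.
/a…i/ gap (V2→V3): /ds/; trying suffixes from longest down, /s/ is the first permitted one, so coda /d/ | onset /s/.
/i…i/ gap (V3→V4): cluster /sr/ — the longest permitted-onset suffix is /r/; onset = /r/, preceding coda = /s/.
Putting it together: ma.sad.sis.ri.
Syllable 4 is /ri/; it ends in its nucleus with no coda, so it is open.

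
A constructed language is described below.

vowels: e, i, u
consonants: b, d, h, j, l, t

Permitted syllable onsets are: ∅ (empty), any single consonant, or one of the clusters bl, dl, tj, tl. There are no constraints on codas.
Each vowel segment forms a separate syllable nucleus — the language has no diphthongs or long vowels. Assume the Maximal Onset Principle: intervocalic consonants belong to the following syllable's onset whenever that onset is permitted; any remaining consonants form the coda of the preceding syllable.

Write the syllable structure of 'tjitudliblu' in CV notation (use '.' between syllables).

CCV.CV.CCV.CCV

The vowels are i, u, i, u — 4 nuclei, so 4 syllables.
V1 /i/ – V2 /u/: /t/ is a single consonant, so it becomes the next onset.
V2 /u/ – V3 /i/: /dl/ is a licit onset in full, so it all attaches to the next syllable.
V3 /i/ – V4 /u/: /bl/ — entire cluster is a permitted onset → onset /bl/, coda ∅.
Result: tji.tu.dli.blu.
Mapping each syllable to C/V: /tji/ → CCV, /tu/ → CV, /dli/ → CCV, /blu/ → CCV.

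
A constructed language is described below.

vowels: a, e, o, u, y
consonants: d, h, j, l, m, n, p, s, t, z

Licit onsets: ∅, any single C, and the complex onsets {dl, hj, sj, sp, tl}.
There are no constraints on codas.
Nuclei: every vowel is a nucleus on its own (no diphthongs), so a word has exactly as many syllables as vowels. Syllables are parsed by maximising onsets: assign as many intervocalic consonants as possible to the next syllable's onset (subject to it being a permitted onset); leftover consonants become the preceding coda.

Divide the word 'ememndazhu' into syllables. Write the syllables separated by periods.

e.memn.daz.hu

Nuclei (vowels): e, e, a, u → 4 syllables.
/e…e/ gap (V1→V2): /m/ → onset of the next syllable (single consonants are always licit onsets).
/e…a/ gap (V2→V3): /mnd/; trying suffixes from longest down, /d/ is the first permitted one, so coda /mn/ | onset /d/.
/a…u/ gap (V3→V4): /zh/; trying suffixes from longest down, /h/ is the first permitted one, so coda /z/ | onset /h/.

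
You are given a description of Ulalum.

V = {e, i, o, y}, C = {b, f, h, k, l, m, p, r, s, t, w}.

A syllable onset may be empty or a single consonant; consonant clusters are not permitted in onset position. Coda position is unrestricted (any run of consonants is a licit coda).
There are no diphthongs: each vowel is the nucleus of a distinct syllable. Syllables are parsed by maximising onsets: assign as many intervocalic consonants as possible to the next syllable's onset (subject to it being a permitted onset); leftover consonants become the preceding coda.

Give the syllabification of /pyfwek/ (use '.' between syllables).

The vowels are y, e — 2 nuclei, so 2 syllables.
V1 /y/ – V2 /e/: /fw/; trying suffixes from longest down, /w/ is the first permitted one, so coda /f/ | onset /w/.

pyf.wek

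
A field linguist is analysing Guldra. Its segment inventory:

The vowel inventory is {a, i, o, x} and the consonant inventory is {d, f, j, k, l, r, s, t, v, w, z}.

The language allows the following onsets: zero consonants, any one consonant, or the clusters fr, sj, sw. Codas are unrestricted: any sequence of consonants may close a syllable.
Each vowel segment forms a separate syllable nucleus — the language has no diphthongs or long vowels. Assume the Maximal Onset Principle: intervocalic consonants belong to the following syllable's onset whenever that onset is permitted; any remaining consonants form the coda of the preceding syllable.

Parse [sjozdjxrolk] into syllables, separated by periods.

Vowels present: o, x, o; each is a nucleus, giving 3 syllables.
V1 /o/ – V2 /x/: /zdj/ — longest licit onset from the right is /j/, leaving /zd/ as coda.
V2 /x/ – V3 /o/: just /r/ — single C goes to the following onset.

sjozd.jx.rolk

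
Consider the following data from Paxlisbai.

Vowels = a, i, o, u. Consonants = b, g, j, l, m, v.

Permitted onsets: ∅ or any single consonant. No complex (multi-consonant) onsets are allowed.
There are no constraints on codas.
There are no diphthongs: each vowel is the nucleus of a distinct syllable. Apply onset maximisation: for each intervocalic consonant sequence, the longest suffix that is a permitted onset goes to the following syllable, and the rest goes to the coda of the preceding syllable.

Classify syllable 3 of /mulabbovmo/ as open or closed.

closed

Vowels present: u, a, o, o; each is a nucleus, giving 4 syllables.
σ1/σ2 boundary: /l/ is a single consonant, so it becomes the next onset.
σ2/σ3 boundary: /bb/; trying suffixes from longest down, /b/ is the first permitted one, so coda /b/ | onset /b/.
σ3/σ4 boundary: cluster /vm/ — the longest permitted-onset suffix is /m/; onset = /m/, preceding coda = /v/.
Putting it together: mu.lab.bov.mo.
Syllable 3 is /bov/ with coda /v/, so it is closed.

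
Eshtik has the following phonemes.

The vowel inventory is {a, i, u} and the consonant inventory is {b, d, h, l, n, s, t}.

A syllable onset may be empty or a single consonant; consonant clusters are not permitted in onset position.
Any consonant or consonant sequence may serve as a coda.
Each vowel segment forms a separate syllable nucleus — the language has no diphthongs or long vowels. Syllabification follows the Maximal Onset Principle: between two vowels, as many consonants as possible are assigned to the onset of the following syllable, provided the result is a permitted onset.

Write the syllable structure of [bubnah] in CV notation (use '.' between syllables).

Nuclei (vowels): u, a → 2 syllables.
V1 /u/ – V2 /a/: /bn/; trying suffixes from longest down, /n/ is the first permitted one, so coda /b/ | onset /n/.
Syllabification: bub.nah.
Mapping each syllable to C/V: /bub/ → CVC, /nah/ → CVC.

CVC.CVC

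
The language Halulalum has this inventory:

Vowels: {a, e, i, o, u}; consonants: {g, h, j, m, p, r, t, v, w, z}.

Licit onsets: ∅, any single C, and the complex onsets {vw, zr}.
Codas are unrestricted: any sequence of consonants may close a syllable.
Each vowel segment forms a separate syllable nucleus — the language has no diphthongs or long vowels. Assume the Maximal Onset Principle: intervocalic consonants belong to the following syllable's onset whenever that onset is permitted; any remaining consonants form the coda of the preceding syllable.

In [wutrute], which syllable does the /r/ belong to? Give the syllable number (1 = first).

Vowels present: u, u, e; each is a nucleus, giving 3 syllables.
/u…u/ gap (V1→V2): /tr/ — longest licit onset from the right is /r/, leaving /t/ as coda.
/u…e/ gap (V2→V3): just /t/ — single C goes to the following onset.
Result: wut.ru.te.
The /r/ is in the onset of syllable 2 (/ru/).

2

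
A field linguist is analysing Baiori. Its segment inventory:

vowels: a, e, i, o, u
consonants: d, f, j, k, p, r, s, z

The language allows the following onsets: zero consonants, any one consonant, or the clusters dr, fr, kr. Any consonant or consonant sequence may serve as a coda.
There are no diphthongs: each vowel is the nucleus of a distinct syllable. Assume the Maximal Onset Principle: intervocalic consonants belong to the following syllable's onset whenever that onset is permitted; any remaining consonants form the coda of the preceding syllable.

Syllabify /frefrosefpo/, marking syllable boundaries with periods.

Nuclei (vowels): e, o, e, o → 4 syllables.
V1 /e/ – V2 /o/: cluster /fr/ — /fr/ is itself a permitted onset, so the whole cluster goes right; preceding coda = ∅.
V2 /o/ – V3 /e/: just /s/ — single C goes to the following onset.
V3 /e/ – V4 /o/: /fp/ splits as /f/ + /p/ (/p/ is the longest suffix that is a licit onset).

fre.fro.sef.po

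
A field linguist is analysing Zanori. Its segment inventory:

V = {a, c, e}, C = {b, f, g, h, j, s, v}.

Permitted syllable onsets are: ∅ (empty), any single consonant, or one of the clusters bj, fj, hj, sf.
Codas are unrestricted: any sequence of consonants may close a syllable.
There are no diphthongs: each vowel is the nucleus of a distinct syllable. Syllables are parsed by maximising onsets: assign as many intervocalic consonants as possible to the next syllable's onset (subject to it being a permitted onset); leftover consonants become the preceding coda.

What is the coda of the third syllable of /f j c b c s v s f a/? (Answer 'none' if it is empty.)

Vowels present: c, c, a; each is a nucleus, giving 3 syllables.
σ1/σ2 boundary: just /b/ — single C goes to the following onset.
σ2/σ3 boundary: /svsf/ — longest licit onset from the right is /sf/, leaving /sv/ as coda.
Result: fjc.bcsv.sfa.
Syllable 3 is /sfa/: onset /sf/, nucleus /a/, coda ∅.

none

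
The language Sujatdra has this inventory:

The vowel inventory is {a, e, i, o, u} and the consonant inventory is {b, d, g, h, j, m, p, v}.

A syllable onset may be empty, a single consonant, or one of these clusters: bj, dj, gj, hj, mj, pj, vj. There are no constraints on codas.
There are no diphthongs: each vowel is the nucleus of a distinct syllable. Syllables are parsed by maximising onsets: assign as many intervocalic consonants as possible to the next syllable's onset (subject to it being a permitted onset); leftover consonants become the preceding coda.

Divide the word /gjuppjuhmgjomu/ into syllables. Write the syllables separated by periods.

Vowels present: u, u, o, u; each is a nucleus, giving 4 syllables.
σ1/σ2 boundary: cluster /ppj/ — the longest permitted-onset suffix is /pj/; onset = /pj/, preceding coda = /p/.
σ2/σ3 boundary: /hmgj/ — longest licit onset from the right is /gj/, leaving /hm/ as coda.
σ3/σ4 boundary: just /m/ — single C goes to the following onset.

gjup.pjuhm.gjo.mu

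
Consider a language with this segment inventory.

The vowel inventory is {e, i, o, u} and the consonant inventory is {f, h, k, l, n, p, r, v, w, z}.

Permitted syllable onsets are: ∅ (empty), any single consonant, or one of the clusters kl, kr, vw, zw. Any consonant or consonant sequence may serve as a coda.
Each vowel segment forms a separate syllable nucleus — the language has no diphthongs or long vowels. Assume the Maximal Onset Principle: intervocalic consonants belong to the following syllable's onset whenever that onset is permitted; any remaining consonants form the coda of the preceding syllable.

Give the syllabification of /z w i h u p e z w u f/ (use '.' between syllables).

zwi.hu.pe.zwuf

The vowels are i, u, e, u — 4 nuclei, so 4 syllables.
V1 /i/ – V2 /u/: just /h/ — single C goes to the following onset.
V2 /u/ – V3 /e/: /p/ → onset of the next syllable (single consonants are always licit onsets).
V3 /e/ – V4 /u/: /zw/ — entire cluster is a permitted onset → onset /zw/, coda ∅.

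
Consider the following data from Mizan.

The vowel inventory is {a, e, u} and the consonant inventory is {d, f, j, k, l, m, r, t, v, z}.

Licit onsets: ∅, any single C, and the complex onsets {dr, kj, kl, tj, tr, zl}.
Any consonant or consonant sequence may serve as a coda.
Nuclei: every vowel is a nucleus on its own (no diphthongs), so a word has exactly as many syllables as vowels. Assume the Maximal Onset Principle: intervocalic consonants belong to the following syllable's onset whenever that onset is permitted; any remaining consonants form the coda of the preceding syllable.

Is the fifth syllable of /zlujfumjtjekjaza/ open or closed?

Vowels present: u, u, e, a, a; each is a nucleus, giving 5 syllables.
σ1/σ2 boundary: /jf/; trying suffixes from longest down, /f/ is the first permitted one, so coda /j/ | onset /f/.
σ2/σ3 boundary: /mjtj/ splits as /mj/ + /tj/ (/tj/ is the longest suffix that is a licit onset).
σ3/σ4 boundary: /kj/ is a licit onset in full, so it all attaches to the next syllable.
σ4/σ5 boundary: /z/ is a single consonant, so it becomes the next onset.
Putting it together: zluj.fumj.tje.kja.za.
Syllable 5 is /za/; it ends in its nucleus with no coda, so it is open.

open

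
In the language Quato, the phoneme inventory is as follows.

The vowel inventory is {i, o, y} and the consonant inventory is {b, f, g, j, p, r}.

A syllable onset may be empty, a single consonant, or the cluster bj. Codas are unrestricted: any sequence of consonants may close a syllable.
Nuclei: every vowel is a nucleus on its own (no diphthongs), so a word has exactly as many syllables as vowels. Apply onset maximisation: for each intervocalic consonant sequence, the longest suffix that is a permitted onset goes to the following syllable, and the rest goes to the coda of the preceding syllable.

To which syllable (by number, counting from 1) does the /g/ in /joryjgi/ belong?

3

Vowels present: o, y, i; each is a nucleus, giving 3 syllables.
Between /o/ (V1) and /y/ (V2): just /r/ — single C goes to the following onset.
Between /y/ (V2) and /i/ (V3): /jg/; trying suffixes from longest down, /g/ is the first permitted one, so coda /j/ | onset /g/.
Putting it together: jo.ryj.gi.
The /g/ is in the onset of syllable 3 (/gi/).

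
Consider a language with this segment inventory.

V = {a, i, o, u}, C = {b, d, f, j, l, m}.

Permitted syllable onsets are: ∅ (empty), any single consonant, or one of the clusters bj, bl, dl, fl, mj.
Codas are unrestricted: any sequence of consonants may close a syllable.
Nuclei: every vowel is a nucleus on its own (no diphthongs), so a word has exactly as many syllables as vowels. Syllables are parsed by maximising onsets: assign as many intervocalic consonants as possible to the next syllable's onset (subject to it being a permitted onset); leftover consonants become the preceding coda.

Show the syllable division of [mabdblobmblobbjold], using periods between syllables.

The vowels are a, o, o, o — 4 nuclei, so 4 syllables.
/a…o/ gap (V1→V2): cluster /bdbl/ — the longest permitted-onset suffix is /bl/; onset = /bl/, preceding coda = /bd/.
/o…o/ gap (V2→V3): /bmbl/; trying suffixes from longest down, /bl/ is the first permitted one, so coda /bm/ | onset /bl/.
/o…o/ gap (V3→V4): /bbj/ splits as /b/ + /bj/ (/bj/ is the longest suffix that is a licit onset).

mabd.blobm.blob.bjold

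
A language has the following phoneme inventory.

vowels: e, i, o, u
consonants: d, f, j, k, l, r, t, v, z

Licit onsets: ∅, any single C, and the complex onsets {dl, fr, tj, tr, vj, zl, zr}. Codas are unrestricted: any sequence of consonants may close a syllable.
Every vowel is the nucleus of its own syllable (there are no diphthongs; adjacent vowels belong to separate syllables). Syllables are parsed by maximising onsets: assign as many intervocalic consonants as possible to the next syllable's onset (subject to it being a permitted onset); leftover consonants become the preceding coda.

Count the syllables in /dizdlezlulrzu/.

Nuclei (vowels): i, e, u, u → 4 syllables.

4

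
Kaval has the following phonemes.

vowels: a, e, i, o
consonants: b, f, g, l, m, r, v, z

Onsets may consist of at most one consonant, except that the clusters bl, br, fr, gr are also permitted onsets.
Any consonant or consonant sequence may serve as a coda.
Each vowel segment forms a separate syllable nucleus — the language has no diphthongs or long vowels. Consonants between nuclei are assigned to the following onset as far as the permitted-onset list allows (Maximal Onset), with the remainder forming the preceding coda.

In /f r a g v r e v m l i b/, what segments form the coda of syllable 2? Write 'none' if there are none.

vm

Vowels present: a, e, i; each is a nucleus, giving 3 syllables.
V1 /a/ – V2 /e/: cluster /gvr/ — the longest permitted-onset suffix is /r/; onset = /r/, preceding coda = /gv/.
V2 /e/ – V3 /i/: cluster /vml/ — the longest permitted-onset suffix is /l/; onset = /l/, preceding coda = /vm/.
Result: fragv.revm.lib.
Syllable 2 is /revm/: onset /r/, nucleus /e/, coda /vm/.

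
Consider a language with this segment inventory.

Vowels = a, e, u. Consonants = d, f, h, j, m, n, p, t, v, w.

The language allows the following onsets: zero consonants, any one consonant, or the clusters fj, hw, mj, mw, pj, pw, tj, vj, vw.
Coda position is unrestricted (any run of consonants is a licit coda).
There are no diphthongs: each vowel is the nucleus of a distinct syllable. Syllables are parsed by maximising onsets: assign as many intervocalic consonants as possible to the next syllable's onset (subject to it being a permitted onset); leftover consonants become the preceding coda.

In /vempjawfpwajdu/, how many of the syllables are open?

1

Vowels present: e, a, a, u; each is a nucleus, giving 4 syllables.
/e…a/ gap (V1→V2): cluster /mpj/ — the longest permitted-onset suffix is /pj/; onset = /pj/, preceding coda = /m/.
/a…a/ gap (V2→V3): /wfpw/ splits as /wf/ + /pw/ (/pw/ is the longest suffix that is a licit onset).
/a…u/ gap (V3→V4): /jd/; trying suffixes from longest down, /d/ is the first permitted one, so coda /j/ | onset /d/.
Syllabification: vem.pjawf.pwaj.du.
Classifying each syllable: /vem/ (closed), /pjawf/ (closed), /pwaj/ (closed), /du/ (open).
Open syllables: 1.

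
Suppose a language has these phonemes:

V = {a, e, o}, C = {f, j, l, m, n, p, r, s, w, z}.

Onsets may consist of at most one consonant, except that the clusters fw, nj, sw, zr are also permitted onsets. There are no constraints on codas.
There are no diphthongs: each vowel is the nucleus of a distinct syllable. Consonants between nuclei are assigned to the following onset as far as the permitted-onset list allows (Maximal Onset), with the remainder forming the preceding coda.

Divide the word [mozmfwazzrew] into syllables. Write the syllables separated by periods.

The vowels are o, a, e — 3 nuclei, so 3 syllables.
V1 /o/ – V2 /a/: /zmfw/ splits as /zm/ + /fw/ (/fw/ is the longest suffix that is a licit onset).
V2 /a/ – V3 /e/: /zzr/ — longest licit onset from the right is /zr/, leaving /z/ as coda.

mozm.fwaz.zrew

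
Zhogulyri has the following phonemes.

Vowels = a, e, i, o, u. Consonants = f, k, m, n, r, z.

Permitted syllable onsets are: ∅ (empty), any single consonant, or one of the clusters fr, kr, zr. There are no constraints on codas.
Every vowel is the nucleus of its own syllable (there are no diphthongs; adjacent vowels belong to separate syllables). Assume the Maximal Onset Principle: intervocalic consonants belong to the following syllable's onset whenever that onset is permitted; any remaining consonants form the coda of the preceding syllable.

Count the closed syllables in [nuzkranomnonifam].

The vowels are u, a, o, o, i, a — 6 nuclei, so 6 syllables.
/u…a/ gap (V1→V2): /zkr/; trying suffixes from longest down, /kr/ is the first permitted one, so coda /z/ | onset /kr/.
/a…o/ gap (V2→V3): /n/ → onset of the next syllable (single consonants are always licit onsets).
/o…o/ gap (V3→V4): /mn/ splits as /m/ + /n/ (/n/ is the longest suffix that is a licit onset).
/o…i/ gap (V4→V5): just /n/ — single C goes to the following onset.
/i…a/ gap (V5→V6): just /f/ — single C goes to the following onset.
Putting it together: nuz.kra.nom.no.ni.fam.
Classifying each syllable: /nuz/ (closed), /kra/ (open), /nom/ (closed), /no/ (open), /ni/ (open), /fam/ (closed).
Closed syllables: 3.

3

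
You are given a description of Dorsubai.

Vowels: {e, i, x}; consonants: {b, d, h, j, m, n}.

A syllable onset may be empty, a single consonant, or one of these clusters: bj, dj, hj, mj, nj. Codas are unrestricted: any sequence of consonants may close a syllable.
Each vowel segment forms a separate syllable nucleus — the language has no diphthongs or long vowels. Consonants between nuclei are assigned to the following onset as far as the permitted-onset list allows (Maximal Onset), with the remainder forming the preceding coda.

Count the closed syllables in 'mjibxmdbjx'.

1

Vowels present: i, x, x; each is a nucleus, giving 3 syllables.
V1 /i/ – V2 /x/: /b/ → onset of the next syllable (single consonants are always licit onsets).
V2 /x/ – V3 /x/: /mdbj/ splits as /md/ + /bj/ (/bj/ is the longest suffix that is a licit onset).
Syllabification: mji.bxmd.bjx.
Classifying each syllable: /mji/ (open), /bxmd/ (closed), /bjx/ (open).
Closed syllables: 1.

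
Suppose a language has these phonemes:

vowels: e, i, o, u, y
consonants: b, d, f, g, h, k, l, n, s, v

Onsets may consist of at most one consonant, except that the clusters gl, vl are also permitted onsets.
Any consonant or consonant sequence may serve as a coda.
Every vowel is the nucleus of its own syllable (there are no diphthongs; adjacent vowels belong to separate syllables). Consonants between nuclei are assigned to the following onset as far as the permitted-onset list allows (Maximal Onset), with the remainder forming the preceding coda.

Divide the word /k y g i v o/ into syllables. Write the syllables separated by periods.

ky.gi.vo

Vowels present: y, i, o; each is a nucleus, giving 3 syllables.
Between /y/ (V1) and /i/ (V2): /g/ is a single consonant, so it becomes the next onset.
Between /i/ (V2) and /o/ (V3): /v/ is a single consonant, so it becomes the next onset.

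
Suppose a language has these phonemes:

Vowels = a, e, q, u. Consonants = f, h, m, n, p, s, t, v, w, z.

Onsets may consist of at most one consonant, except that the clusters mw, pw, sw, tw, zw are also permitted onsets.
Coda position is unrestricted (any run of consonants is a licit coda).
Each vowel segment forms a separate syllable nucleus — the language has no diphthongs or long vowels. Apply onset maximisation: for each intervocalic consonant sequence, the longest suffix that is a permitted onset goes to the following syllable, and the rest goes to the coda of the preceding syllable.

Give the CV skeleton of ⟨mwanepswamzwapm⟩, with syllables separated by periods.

Nuclei (vowels): a, e, a, a → 4 syllables.
Between /a/ (V1) and /e/ (V2): /n/ is a single consonant, so it becomes the next onset.
Between /e/ (V2) and /a/ (V3): cluster /psw/ — the longest permitted-onset suffix is /sw/; onset = /sw/, preceding coda = /p/.
Between /a/ (V3) and /a/ (V4): /mzw/ — longest licit onset from the right is /zw/, leaving /m/ as coda.
Syllabification: mwa.nep.swam.zwapm.
Mapping each syllable to C/V: /mwa/ → CCV, /nep/ → CVC, /swam/ → CCVC, /zwapm/ → CCVCC.

CCV.CVC.CCVC.CCVCC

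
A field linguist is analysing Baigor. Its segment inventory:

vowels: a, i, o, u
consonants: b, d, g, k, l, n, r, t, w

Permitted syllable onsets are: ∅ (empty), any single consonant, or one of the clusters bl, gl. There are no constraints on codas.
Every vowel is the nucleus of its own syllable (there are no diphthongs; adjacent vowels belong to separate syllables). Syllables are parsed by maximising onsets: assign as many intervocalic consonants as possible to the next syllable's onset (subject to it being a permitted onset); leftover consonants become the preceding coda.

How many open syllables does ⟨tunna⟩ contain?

1

The vowels are u, a — 2 nuclei, so 2 syllables.
σ1/σ2 boundary: cluster /nn/ — the longest permitted-onset suffix is /n/; onset = /n/, preceding coda = /n/.
So the parse is tun.na.
Classifying each syllable: /tun/ (closed), /na/ (open).
Open syllables: 1.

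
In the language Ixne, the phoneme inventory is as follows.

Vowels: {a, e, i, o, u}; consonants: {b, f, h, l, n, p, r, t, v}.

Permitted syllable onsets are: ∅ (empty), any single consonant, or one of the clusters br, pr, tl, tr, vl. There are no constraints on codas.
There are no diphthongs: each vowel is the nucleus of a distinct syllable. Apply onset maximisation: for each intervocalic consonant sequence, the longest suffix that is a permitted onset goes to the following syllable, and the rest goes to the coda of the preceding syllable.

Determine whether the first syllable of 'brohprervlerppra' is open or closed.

closed

Vowels present: o, e, e, a; each is a nucleus, giving 4 syllables.
V1 /o/ – V2 /e/: /hpr/ — longest licit onset from the right is /pr/, leaving /h/ as coda.
V2 /e/ – V3 /e/: cluster /rvl/ — the longest permitted-onset suffix is /vl/; onset = /vl/, preceding coda = /r/.
V3 /e/ – V4 /a/: /rppr/ — longest licit onset from the right is /pr/, leaving /rp/ as coda.
Result: broh.prer.vlerp.pra.
Syllable 1 is /broh/ with coda /h/, so it is closed.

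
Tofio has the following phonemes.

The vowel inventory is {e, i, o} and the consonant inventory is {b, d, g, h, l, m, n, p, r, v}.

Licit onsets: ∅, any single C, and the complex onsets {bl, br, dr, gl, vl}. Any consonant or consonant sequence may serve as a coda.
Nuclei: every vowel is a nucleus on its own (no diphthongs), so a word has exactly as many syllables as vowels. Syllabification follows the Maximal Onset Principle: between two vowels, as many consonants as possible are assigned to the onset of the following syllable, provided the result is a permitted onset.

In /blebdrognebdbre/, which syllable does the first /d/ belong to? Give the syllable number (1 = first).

2

Vowels present: e, o, e, e; each is a nucleus, giving 4 syllables.
Between /e/ (V1) and /o/ (V2): /bdr/; trying suffixes from longest down, /dr/ is the first permitted one, so coda /b/ | onset /dr/.
Between /o/ (V2) and /e/ (V3): cluster /gn/ — the longest permitted-onset suffix is /n/; onset = /n/, preceding coda = /g/.
Between /e/ (V3) and /e/ (V4): /bdbr/; trying suffixes from longest down, /br/ is the first permitted one, so coda /bd/ | onset /br/.
Putting it together: bleb.drog.nebd.bre.
The first /d/ is in the onset of syllable 2 (/drog/).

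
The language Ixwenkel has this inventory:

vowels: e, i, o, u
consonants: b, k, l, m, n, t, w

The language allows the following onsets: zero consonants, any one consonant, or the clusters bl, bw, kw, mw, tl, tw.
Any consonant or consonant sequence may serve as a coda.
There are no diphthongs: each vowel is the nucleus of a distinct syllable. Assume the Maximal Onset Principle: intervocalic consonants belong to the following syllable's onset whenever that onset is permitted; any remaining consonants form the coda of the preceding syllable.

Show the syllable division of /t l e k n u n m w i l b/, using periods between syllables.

tlek.nun.mwilb

Vowels present: e, u, i; each is a nucleus, giving 3 syllables.
V1 /e/ – V2 /u/: /kn/ splits as /k/ + /n/ (/n/ is the longest suffix that is a licit onset).
V2 /u/ – V3 /i/: /nmw/; trying suffixes from longest down, /mw/ is the first permitted one, so coda /n/ | onset /mw/.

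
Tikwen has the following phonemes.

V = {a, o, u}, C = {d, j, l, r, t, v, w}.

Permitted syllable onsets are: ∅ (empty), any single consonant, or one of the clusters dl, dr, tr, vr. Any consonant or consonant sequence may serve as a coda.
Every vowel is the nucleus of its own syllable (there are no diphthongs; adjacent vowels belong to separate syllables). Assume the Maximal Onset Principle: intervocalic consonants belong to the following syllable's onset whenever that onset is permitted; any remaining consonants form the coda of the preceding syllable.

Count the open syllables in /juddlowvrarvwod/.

0

Vowels present: u, o, a, o; each is a nucleus, giving 4 syllables.
σ1/σ2 boundary: /ddl/ splits as /d/ + /dl/ (/dl/ is the longest suffix that is a licit onset).
σ2/σ3 boundary: /wvr/; trying suffixes from longest down, /vr/ is the first permitted one, so coda /w/ | onset /vr/.
σ3/σ4 boundary: /rvw/; trying suffixes from longest down, /w/ is the first permitted one, so coda /rv/ | onset /w/.
Putting it together: jud.dlow.vrarv.wod.
Classifying each syllable: /jud/ (closed), /dlow/ (closed), /vrarv/ (closed), /wod/ (closed).
Open syllables: 0.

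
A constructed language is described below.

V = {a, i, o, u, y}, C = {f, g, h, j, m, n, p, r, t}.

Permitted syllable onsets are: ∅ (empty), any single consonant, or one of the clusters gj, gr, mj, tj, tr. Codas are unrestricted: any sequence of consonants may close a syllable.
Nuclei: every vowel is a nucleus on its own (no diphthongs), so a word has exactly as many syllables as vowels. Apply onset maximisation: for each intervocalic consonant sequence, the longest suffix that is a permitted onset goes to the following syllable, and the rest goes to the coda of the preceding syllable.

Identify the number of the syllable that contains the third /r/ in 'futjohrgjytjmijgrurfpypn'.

5

Nuclei (vowels): u, o, y, i, u, y → 6 syllables.
σ1/σ2 boundary: /tj/ is a licit onset in full, so it all attaches to the next syllable.
σ2/σ3 boundary: /hrgj/; trying suffixes from longest down, /gj/ is the first permitted one, so coda /hr/ | onset /gj/.
σ3/σ4 boundary: /tjm/ — longest licit onset from the right is /m/, leaving /tj/ as coda.
σ4/σ5 boundary: /jgr/ — longest licit onset from the right is /gr/, leaving /j/ as coda.
σ5/σ6 boundary: /rfp/; trying suffixes from longest down, /p/ is the first permitted one, so coda /rf/ | onset /p/.
Result: fu.tjohr.gjytj.mij.grurf.pypn.
The third /r/ is in the coda of syllable 5 (/grurf/).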